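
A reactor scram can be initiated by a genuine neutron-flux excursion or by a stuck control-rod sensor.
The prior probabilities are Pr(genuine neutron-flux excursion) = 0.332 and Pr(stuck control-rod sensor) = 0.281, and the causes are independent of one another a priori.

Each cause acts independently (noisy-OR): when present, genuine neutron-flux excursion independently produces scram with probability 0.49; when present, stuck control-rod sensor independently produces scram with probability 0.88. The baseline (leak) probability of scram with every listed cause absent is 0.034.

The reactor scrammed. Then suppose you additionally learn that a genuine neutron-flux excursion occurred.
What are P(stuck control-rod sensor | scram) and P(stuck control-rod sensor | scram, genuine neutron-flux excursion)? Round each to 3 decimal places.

Under noisy-OR, P(scram | causes) = 1 − (1−0.034)·∏(1−qᵢ) over the active causes.
Weight on stuck control-rod sensor=true, given the evidence: 0.165949 + 0.087777 = 0.253726
The normalizing constant is 0.034×0.668×0.719 + 0.88408×0.668×0.281 + 0.50734×0.332×0.719 + 0.940881×0.332×0.281 = 0.391162
P(stuck control-rod sensor | scram) = 0.253726/0.391162 ≈ 0.649

Now also conditioning on genuine neutron-flux excursion=true:
Sum P(scram|·) weighted by the priors over both values of stuck control-rod sensor:
  P(scram | genuine neutron-flux excursion) = 0.50734·0.719 + 0.940881·0.281
        = 0.364777 + 0.264388 = 0.629165
Configurations with stuck control-rod sensor contribute 0.264388, so
  P(stuck control-rod sensor | scram, genuine neutron-flux excursion) = 0.264388 / 0.629165 ≈ 0.420
The drop from 0.649 to 0.420 is the explaining-away (discounting) effect.

P(stuck control-rod sensor | scram) ≈ 0.649; P(stuck control-rod sensor | scram, genuine neutron-flux excursion) ≈ 0.420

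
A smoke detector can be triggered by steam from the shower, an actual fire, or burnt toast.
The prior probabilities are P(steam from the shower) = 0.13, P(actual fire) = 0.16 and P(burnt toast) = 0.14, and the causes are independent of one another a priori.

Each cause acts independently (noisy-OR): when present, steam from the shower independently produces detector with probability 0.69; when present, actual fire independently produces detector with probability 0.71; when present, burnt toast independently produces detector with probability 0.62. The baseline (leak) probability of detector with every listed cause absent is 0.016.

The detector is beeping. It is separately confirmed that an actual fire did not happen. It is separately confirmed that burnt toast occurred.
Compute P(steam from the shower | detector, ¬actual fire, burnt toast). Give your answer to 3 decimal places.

P(steam from the shower | detector, ¬actual fire, burnt toast) ≈ 0.174

Under noisy-OR, P(detector | causes) = 1 − (1−0.016)·∏(1−qᵢ) over the active causes.
P(detector | ¬actual fire, burnt toast) = 0.62608×0.87 + 0.884085×0.13 = 0.544690 + 0.114931 = 0.659621
Of this, 0.114931 comes from 0.884085×0.13 (the steam from the shower=true cases).
So P(steam from the shower | detector, ¬actual fire, burnt toast) = 0.114931/0.659621 ≈ 0.174.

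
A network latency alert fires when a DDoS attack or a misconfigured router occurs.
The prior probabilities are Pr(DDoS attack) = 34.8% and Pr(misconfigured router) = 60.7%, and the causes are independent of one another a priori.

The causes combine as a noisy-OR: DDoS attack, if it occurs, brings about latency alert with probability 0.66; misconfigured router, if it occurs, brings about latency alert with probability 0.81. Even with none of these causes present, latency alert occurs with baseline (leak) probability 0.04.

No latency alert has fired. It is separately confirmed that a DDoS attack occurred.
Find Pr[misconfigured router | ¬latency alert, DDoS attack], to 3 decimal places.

Under noisy-OR, P(latency alert | causes) = 1 − (1−0.04)·∏(1−qᵢ) over the active causes.
For the numerator, keep only misconfigured router=true terms: 0.062016*0.607 = 0.037644
The normalizing constant is 0.3264*0.393 + 0.062016*0.607 = 0.165919
Posterior = 0.037644 / 0.165919 ≈ 0.227

Pr[misconfigured router | ¬latency alert, DDoS attack] ≈ 0.227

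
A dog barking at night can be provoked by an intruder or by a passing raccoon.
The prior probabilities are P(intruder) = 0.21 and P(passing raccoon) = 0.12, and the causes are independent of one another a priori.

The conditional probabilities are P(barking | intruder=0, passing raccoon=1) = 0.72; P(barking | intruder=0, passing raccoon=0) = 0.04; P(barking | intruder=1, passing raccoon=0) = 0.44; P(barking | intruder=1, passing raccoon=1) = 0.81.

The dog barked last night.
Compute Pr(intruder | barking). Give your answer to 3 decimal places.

P(barking) = 0.04*0.79*0.88 + 0.72*0.79*0.12 + 0.44*0.21*0.88 + 0.81*0.21*0.12 = 0.027808 + 0.068256 + 0.081312 + 0.020412 = 0.197788
Restricting to configurations with intruder present: 0.081312 + 0.020412 = 0.101724.
So P(intruder | barking) = 0.101724/0.197788 ≈ 0.514.

Pr(intruder | barking) ≈ 0.514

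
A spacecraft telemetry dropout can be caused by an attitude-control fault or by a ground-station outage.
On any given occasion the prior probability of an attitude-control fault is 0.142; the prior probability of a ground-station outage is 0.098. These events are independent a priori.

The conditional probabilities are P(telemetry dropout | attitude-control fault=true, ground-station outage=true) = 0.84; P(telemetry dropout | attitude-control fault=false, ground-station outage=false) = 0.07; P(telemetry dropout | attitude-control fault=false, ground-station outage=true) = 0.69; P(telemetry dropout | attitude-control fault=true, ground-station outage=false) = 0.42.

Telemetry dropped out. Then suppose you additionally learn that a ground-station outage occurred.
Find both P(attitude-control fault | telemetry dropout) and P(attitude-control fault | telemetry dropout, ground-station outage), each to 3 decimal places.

P(attitude-control fault | telemetry dropout) ≈ 0.369; P(attitude-control fault | telemetry dropout, ground-station outage) ≈ 0.168

Enumerate the 4 (attitude-control fault, ground-station outage) configurations and weight by the priors:
  P(telemetry dropout) = 0.07×0.858×0.902 + 0.69×0.858×0.098 + 0.42×0.142×0.902 + 0.84×0.142×0.098
        = 0.054174 + 0.058018 + 0.053795 + 0.011689 = 0.177676
Configurations with attitude-control fault contribute 0.065484, so
  P(attitude-control fault | telemetry dropout) = 0.065484 / 0.177676 ≈ 0.369

Now also conditioning on ground-station outage=true:
Sum P(telemetry dropout|·) weighted by the priors over both values of attitude-control fault:
  P(telemetry dropout | ground-station outage) = 0.69·0.858 + 0.84·0.142
        = 0.592020 + 0.119280 = 0.711300
The terms with attitude-control fault present sum to 0.119280, so
  P(attitude-control fault | telemetry dropout, ground-station outage) = 0.119280 / 0.711300 ≈ 0.168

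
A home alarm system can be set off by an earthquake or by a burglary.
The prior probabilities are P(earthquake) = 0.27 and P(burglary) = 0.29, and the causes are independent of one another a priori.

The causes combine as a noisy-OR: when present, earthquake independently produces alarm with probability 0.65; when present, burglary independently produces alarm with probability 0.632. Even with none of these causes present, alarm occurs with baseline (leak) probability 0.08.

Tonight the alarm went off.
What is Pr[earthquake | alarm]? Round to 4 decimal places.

Pr[earthquake | alarm] ≈ 0.5230

Under noisy-OR, P(alarm | causes) = 1 − (1−0.08)·∏(1−qᵢ) over the active causes.
By total probability over the 4 (earthquake, burglary) configurations:
  P(alarm) = 0.08*0.73*0.71 + 0.66144*0.73*0.29 + 0.678*0.27*0.71 + 0.881504*0.27*0.29
        = 0.041464 + 0.140027 + 0.129973 + 0.069022 = 0.380486
Keeping only the earthquake-present terms gives 0.198995, so
  P(earthquake | alarm) = 0.198995 / 0.380486 ≈ 0.5230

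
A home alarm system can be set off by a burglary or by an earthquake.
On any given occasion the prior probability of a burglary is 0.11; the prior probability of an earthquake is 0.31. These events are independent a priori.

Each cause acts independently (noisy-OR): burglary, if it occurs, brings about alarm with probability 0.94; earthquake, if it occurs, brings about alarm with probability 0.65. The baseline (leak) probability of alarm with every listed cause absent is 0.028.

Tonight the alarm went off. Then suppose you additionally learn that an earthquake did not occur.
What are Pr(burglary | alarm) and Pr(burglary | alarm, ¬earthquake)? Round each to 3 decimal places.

Under noisy-OR, P(alarm | causes) = 1 − (1−0.028)·∏(1−qᵢ) over the active causes.
Sum P(alarm|·) weighted by the priors over the 4 (burglary, earthquake) configurations:
  P(alarm) = 0.028·0.89·0.69 + 0.6598·0.89·0.31 + 0.94168·0.11·0.69 + 0.979588·0.11·0.31
        = 0.017195 + 0.182039 + 0.071474 + 0.033404 = 0.304112
Keeping only the burglary-present terms gives 0.104878, so
  P(burglary | alarm) = 0.104878 / 0.304112 ≈ 0.345

Now also conditioning on earthquake≠true:
P(alarm | ¬earthquake) = 0.028*0.89 + 0.94168*0.11 = 0.024920 + 0.103585 = 0.128505
Of this, 0.103585 comes from 0.94168*0.11 (the burglary=true cases).
So P(burglary | alarm, ¬earthquake) = 0.103585/0.128505 ≈ 0.806.
With earthquake excluded, burglary must carry more of the explanatory weight for the alarm.

Pr(burglary | alarm) ≈ 0.345; Pr(burglary | alarm, ¬earthquake) ≈ 0.806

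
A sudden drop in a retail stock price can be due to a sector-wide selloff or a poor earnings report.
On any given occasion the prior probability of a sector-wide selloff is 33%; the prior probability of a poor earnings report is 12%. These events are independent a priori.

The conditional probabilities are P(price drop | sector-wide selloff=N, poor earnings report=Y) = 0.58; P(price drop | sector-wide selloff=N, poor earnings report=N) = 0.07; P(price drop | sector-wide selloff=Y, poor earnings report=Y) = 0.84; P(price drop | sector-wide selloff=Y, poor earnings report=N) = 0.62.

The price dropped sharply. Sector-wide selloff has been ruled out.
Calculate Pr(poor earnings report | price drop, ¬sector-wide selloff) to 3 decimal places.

Pr(poor earnings report | price drop, ¬sector-wide selloff) ≈ 0.530

Enumerate both values of poor earnings report and weight by the priors:
  P(price drop | ¬sector-wide selloff) = 0.07·0.88 + 0.58·0.12
        = 0.061600 + 0.069600 = 0.131200
The terms with poor earnings report present sum to 0.069600, so
  P(poor earnings report | price drop, ¬sector-wide selloff) = 0.069600 / 0.131200 ≈ 0.530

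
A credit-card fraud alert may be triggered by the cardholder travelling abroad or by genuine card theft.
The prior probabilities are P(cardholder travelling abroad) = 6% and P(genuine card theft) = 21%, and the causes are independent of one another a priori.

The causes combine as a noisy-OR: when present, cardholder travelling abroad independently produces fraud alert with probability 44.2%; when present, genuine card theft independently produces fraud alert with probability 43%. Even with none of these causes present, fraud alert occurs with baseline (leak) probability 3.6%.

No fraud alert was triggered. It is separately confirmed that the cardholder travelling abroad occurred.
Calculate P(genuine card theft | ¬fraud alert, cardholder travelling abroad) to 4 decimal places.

Under noisy-OR, P(fraud alert | causes) = 1 − (1−0.036)·∏(1−qᵢ) over the active causes.
P(¬fraud alert | cardholder travelling abroad) = 0.537912×0.79 + 0.30661×0.21 = 0.424950 + 0.064388 = 0.489338
The genuine card theft-present share is 0.30661×0.21 = 0.064388.
So P(genuine card theft | ¬fraud alert, cardholder travelling abroad) = 0.064388/0.489338 ≈ 0.1316.

P(genuine card theft | ¬fraud alert, cardholder travelling abroad) ≈ 0.1316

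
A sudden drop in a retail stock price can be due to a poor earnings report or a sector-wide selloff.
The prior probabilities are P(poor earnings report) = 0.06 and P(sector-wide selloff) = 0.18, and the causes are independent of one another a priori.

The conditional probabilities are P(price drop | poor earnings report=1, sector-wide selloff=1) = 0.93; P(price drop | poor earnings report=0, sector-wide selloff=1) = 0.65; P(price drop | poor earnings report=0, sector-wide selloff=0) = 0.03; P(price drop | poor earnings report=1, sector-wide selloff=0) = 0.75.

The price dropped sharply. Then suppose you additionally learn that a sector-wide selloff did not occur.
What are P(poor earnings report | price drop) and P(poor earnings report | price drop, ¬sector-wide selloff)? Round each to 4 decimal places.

P(poor earnings report | price drop) ≈ 0.2607; P(poor earnings report | price drop, ¬sector-wide selloff) ≈ 0.6148

P(price drop) = 0.03·0.94·0.82 + 0.65·0.94·0.18 + 0.75·0.06·0.82 + 0.93·0.06·0.18 = 0.023124 + 0.109980 + 0.036900 + 0.010044 = 0.180048
The poor earnings report-present share is 0.036900 + 0.010044 = 0.046944.
P(poor earnings report | price drop) = 0.046944 / 0.180048 ≈ 0.2607

Now condition on the additional information:
P(price drop | ¬sector-wide selloff) = 0.03*0.94 + 0.75*0.06 = 0.028200 + 0.045000 = 0.073200
The poor earnings report-present share is 0.75*0.06 = 0.045000.
So P(poor earnings report | price drop, ¬sector-wide selloff) = 0.045000/0.073200 ≈ 0.6148.
Ruling out sector-wide selloff raises the posterior on poor earnings report — the flip side of explaining away.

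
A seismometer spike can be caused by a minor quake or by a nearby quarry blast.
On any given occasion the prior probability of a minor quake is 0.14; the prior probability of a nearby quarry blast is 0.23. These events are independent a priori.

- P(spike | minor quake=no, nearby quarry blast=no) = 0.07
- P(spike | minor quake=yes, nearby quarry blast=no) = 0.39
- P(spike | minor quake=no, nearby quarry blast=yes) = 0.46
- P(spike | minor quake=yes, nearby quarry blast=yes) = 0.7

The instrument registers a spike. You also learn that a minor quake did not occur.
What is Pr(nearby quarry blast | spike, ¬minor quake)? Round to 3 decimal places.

P(spike | ¬minor quake) = 0.07×0.77 + 0.46×0.23 = 0.053900 + 0.105800 = 0.159700
Restricting to configurations with nearby quarry blast present: 0.46×0.23 = 0.105800.
Hence the posterior is 0.105800/0.159700 ≈ 0.662.

Pr(nearby quarry blast | spike, ¬minor quake) ≈ 0.662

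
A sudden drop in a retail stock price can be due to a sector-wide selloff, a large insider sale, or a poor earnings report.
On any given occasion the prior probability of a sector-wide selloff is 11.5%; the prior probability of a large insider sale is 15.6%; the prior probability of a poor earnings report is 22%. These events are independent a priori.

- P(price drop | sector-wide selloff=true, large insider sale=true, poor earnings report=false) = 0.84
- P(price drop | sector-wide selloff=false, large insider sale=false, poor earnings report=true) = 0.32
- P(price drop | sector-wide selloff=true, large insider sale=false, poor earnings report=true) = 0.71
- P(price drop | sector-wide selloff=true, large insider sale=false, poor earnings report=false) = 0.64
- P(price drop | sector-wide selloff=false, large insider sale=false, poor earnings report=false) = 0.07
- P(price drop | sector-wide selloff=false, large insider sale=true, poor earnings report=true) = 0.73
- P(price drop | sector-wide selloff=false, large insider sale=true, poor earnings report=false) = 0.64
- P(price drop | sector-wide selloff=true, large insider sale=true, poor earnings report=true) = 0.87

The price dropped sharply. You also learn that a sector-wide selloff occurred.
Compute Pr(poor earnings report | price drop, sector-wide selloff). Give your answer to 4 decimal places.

P(price drop | sector-wide selloff) = 0.64·0.844·0.78 + 0.71·0.844·0.22 + 0.84·0.156·0.78 + 0.87·0.156·0.22 = 0.421325 + 0.131833 + 0.102211 + 0.029858 = 0.685227
Of this, 0.161691 comes from 0.131833 + 0.029858 (the poor earnings report=true cases).
Hence the posterior is 0.161691/0.685227 ≈ 0.2360.

Pr(poor earnings report | price drop, sector-wide selloff) ≈ 0.2360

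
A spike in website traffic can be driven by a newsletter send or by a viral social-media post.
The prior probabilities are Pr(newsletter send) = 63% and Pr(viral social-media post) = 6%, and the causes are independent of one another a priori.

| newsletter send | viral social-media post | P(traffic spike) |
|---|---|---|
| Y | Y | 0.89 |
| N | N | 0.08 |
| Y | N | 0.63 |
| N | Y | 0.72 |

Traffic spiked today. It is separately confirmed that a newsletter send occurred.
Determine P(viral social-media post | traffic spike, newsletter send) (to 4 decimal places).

For the numerator, keep only viral social-media post=true terms: 0.89·0.06 = 0.053400
The normalizing constant is 0.63·0.94 + 0.89·0.06 = 0.645600
P(viral social-media post | traffic spike, newsletter send) = 0.053400/0.645600 ≈ 0.0827

P(viral social-media post | traffic spike, newsletter send) ≈ 0.0827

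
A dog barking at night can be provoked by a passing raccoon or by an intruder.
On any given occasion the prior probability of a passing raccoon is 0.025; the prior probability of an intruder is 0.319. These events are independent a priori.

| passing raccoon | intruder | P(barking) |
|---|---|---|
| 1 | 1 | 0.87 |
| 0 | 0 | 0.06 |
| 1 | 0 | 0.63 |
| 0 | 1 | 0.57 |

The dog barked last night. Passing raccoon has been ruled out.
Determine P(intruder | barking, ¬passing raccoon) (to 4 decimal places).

P(intruder | barking, ¬passing raccoon) ≈ 0.8165

P(barking | ¬passing raccoon) = 0.06×0.681 + 0.57×0.319 = 0.040860 + 0.181830 = 0.222690
Restricting to configurations with intruder present: 0.57×0.319 = 0.181830.
P(intruder | barking, ¬passing raccoon) = 0.181830 / 0.222690 ≈ 0.8165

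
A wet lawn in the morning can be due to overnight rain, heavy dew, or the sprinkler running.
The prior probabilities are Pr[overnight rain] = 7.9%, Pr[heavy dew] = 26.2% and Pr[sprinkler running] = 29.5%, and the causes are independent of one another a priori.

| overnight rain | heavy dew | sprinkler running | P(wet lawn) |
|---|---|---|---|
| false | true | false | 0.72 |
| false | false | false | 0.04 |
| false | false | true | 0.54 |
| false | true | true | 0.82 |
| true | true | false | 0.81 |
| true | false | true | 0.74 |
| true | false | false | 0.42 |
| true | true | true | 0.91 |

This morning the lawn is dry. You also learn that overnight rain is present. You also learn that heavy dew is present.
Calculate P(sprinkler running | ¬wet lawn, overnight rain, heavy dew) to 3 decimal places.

By total probability over both values of sprinkler running:
  P(¬wet lawn | overnight rain, heavy dew) = 0.19·0.705 + 0.09·0.295
        = 0.133950 + 0.026550 = 0.160500
The terms with sprinkler running present sum to 0.026550, so
  P(sprinkler running | ¬wet lawn, overnight rain, heavy dew) = 0.026550 / 0.160500 ≈ 0.165

P(sprinkler running | ¬wet lawn, overnight rain, heavy dew) ≈ 0.165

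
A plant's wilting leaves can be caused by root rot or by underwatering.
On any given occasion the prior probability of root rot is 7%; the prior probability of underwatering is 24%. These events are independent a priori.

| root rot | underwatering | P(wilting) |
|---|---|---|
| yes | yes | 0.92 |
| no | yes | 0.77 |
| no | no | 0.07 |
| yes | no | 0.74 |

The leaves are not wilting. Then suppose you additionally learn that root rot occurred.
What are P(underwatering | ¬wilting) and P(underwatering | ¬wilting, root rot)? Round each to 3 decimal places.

P(underwatering | ¬wilting) ≈ 0.073; P(underwatering | ¬wilting, root rot) ≈ 0.089

Numerator (weight on configurations with underwatering): 0.051336 + 0.001344 = 0.052680
The normalizing constant is 0.93·0.93·0.76 + 0.23·0.93·0.24 + 0.26·0.07·0.76 + 0.08·0.07·0.24 = 0.723836
Posterior = 0.052680 / 0.723836 ≈ 0.073

Now condition on the additional information:
P(¬wilting | root rot) = 0.26×0.76 + 0.08×0.24 = 0.197600 + 0.019200 = 0.216800
Restricting to configurations with underwatering present: 0.08×0.24 = 0.019200.
So P(underwatering | ¬wilting, root rot) = 0.019200/0.216800 ≈ 0.089.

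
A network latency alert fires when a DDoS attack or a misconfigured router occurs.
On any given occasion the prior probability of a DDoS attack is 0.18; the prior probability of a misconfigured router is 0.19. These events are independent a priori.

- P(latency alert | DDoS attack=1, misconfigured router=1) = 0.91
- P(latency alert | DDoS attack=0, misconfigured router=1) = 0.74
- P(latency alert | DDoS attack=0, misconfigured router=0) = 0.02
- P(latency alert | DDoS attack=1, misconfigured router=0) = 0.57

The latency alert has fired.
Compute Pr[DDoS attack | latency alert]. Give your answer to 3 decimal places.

Pr[DDoS attack | latency alert] ≈ 0.470

Weight on DDoS attack=true, given the evidence: 0.083106 + 0.031122 = 0.114228
Denominator P(latency alert): 0.02·0.82·0.81 + 0.74·0.82·0.19 + 0.57·0.18·0.81 + 0.91·0.18·0.19 = 0.242804
Posterior = 0.114228 / 0.242804 ≈ 0.470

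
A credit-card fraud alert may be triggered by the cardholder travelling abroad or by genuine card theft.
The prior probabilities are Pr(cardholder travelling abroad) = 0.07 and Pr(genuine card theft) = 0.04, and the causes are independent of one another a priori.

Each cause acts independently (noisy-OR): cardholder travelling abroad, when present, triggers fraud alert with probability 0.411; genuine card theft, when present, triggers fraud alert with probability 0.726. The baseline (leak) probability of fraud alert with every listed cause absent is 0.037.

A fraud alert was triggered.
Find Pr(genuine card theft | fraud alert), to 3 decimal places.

Under noisy-OR, P(fraud alert | causes) = 1 − (1−0.037)·∏(1−qᵢ) over the active causes.
Numerator (weight on configurations with genuine card theft): 0.027384 + 0.002365 = 0.029749
The normalizing constant is 0.037*0.93*0.96 + 0.736138*0.93*0.04 + 0.432793*0.07*0.96 + 0.844585*0.07*0.04 = 0.091867
P(genuine card theft | fraud alert) = 0.029749/0.091867 ≈ 0.324

Pr(genuine card theft | fraud alert) ≈ 0.324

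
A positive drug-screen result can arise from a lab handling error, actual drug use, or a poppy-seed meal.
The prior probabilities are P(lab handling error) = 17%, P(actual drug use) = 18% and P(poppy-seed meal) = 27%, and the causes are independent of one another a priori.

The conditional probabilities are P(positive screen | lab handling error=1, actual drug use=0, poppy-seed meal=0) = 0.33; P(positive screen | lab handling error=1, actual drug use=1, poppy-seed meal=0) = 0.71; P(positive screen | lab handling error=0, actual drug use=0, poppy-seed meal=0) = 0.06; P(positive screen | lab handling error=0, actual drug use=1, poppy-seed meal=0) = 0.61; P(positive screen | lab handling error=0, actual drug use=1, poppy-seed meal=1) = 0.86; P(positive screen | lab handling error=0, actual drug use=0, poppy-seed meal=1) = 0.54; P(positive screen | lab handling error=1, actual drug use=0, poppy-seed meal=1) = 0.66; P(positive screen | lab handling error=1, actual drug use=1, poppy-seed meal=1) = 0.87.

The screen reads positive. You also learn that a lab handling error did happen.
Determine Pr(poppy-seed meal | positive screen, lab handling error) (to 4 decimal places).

Pr(poppy-seed meal | positive screen, lab handling error) ≈ 0.3931

By total probability over the 4 (actual drug use, poppy-seed meal) configurations:
  P(positive screen | lab handling error) = 0.33·0.82·0.73 + 0.66·0.82·0.27 + 0.71·0.18·0.73 + 0.87·0.18·0.27
        = 0.197538 + 0.146124 + 0.093294 + 0.042282 = 0.479238
Configurations with poppy-seed meal contribute 0.188406, so
  P(poppy-seed meal | positive screen, lab handling error) = 0.188406 / 0.479238 ≈ 0.3931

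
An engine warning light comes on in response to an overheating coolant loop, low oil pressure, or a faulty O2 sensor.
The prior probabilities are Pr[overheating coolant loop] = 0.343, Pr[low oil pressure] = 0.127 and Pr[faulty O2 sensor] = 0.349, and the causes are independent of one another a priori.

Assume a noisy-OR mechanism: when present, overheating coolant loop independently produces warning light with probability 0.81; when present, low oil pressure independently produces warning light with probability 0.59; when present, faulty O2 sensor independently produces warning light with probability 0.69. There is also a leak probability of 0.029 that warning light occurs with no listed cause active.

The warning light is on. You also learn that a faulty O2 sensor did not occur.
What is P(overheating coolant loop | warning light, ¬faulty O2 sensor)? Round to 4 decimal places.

P(overheating coolant loop | warning light, ¬faulty O2 sensor) ≈ 0.8097

Under noisy-OR, P(warning light | causes) = 1 − (1−0.029)·∏(1−qᵢ) over the active causes.
P(warning light | ¬faulty O2 sensor) = 0.029·0.657·0.873 + 0.60189·0.657·0.127 + 0.81551·0.343·0.873 + 0.924359·0.343·0.127 = 0.016633 + 0.050221 + 0.244195 + 0.040266 = 0.351315
Of this, 0.284461 comes from 0.244195 + 0.040266 (the overheating coolant loop=true cases).
P(overheating coolant loop | warning light, ¬faulty O2 sensor) = 0.284461 / 0.351315 ≈ 0.8097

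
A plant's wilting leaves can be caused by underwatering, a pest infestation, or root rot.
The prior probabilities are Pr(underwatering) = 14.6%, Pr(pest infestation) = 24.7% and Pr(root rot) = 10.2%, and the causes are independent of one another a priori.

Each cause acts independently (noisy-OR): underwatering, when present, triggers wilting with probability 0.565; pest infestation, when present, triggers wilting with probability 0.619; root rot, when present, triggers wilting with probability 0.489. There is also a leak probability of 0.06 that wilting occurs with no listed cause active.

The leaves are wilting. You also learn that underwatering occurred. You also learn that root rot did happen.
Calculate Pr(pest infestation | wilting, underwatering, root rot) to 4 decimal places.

Under noisy-OR, P(wilting | causes) = 1 − (1−0.06)·∏(1−qᵢ) over the active causes.
P(wilting | underwatering, root rot) = 0.791052*0.753 + 0.920391*0.247 = 0.595662 + 0.227337 = 0.822999
Of this, 0.227337 comes from 0.920391*0.247 (the pest infestation=true cases).
Hence the posterior is 0.227337/0.822999 ≈ 0.2762.

Pr(pest infestation | wilting, underwatering, root rot) ≈ 0.2762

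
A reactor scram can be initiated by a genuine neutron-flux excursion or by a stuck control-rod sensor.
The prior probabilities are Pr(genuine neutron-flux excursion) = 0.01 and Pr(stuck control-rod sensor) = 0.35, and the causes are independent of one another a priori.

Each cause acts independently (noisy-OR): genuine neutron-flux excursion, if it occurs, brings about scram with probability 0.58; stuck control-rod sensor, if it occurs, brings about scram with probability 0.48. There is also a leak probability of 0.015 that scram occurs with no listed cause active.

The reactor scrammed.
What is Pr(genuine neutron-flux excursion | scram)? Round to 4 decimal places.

Under noisy-OR, P(scram | causes) = 1 − (1−0.015)·∏(1−qᵢ) over the active causes.
P(scram) = 0.015·0.99·0.65 + 0.4878·0.99·0.35 + 0.5863·0.01·0.65 + 0.784876·0.01·0.35 = 0.009652 + 0.169023 + 0.003811 + 0.002747 = 0.185233
The genuine neutron-flux excursion-present share is 0.003811 + 0.002747 = 0.006558.
Hence the posterior is 0.006558/0.185233 ≈ 0.0354.

Pr(genuine neutron-flux excursion | scram) ≈ 0.0354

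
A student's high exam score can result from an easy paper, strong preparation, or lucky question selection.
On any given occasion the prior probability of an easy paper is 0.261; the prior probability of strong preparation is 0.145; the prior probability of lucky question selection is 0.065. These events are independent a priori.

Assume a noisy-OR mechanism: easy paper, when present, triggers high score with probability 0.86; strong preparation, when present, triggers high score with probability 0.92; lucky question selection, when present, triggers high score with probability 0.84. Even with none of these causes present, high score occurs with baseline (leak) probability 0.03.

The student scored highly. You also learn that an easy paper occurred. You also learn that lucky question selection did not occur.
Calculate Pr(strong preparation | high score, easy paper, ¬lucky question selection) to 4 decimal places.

Pr(strong preparation | high score, easy paper, ¬lucky question selection) ≈ 0.1626

Under noisy-OR, P(high score | causes) = 1 − (1−0.03)·∏(1−qᵢ) over the active causes.
P(high score | easy paper, ¬lucky question selection) = 0.8642*0.855 + 0.989136*0.145 = 0.738891 + 0.143425 = 0.882316
Of this, 0.143425 comes from 0.989136*0.145 (the strong preparation=true cases).
Hence the posterior is 0.143425/0.882316 ≈ 0.1626.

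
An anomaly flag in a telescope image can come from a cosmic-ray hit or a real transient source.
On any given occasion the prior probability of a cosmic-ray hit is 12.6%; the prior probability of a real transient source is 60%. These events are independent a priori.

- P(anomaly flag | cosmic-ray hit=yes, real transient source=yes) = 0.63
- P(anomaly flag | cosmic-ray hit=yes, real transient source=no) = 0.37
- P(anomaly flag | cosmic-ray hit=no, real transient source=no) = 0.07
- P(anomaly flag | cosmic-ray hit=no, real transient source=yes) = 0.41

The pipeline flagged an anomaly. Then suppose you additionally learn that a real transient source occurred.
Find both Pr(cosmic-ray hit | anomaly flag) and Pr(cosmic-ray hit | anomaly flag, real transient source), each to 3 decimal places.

P(anomaly flag) = 0.07·0.874·0.4 + 0.41·0.874·0.6 + 0.37·0.126·0.4 + 0.63·0.126·0.6 = 0.024472 + 0.215004 + 0.018648 + 0.047628 = 0.305752
Restricting to configurations with cosmic-ray hit present: 0.018648 + 0.047628 = 0.066276.
P(cosmic-ray hit | anomaly flag) = 0.066276 / 0.305752 ≈ 0.217

Now condition on the additional information:
By total probability over both values of cosmic-ray hit:
  P(anomaly flag | real transient source) = 0.41×0.874 + 0.63×0.126
        = 0.358340 + 0.079380 = 0.437720
Configurations with cosmic-ray hit contribute 0.079380, so
  P(cosmic-ray hit | anomaly flag, real transient source) = 0.079380 / 0.437720 ≈ 0.181
This is intercausal reasoning (explaining away): once real transient source accounts for the anomaly flag, cosmic-ray hit becomes less likely.

Pr(cosmic-ray hit | anomaly flag) ≈ 0.217; Pr(cosmic-ray hit | anomaly flag, real transient source) ≈ 0.181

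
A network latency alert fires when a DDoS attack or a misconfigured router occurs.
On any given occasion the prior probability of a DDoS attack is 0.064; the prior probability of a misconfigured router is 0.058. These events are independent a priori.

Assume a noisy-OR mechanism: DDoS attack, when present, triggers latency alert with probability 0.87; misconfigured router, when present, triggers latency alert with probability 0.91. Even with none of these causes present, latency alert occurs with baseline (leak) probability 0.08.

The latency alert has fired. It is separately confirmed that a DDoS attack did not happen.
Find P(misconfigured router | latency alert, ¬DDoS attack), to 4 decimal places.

P(misconfigured router | latency alert, ¬DDoS attack) ≈ 0.4138

Under noisy-OR, P(latency alert | causes) = 1 − (1−0.08)·∏(1−qᵢ) over the active causes.
Weight on misconfigured router=true, given the evidence: 0.9172×0.058 = 0.053198
The normalizing constant is 0.08×0.942 + 0.9172×0.058 = 0.128558
Posterior = 0.053198 / 0.128558 ≈ 0.4138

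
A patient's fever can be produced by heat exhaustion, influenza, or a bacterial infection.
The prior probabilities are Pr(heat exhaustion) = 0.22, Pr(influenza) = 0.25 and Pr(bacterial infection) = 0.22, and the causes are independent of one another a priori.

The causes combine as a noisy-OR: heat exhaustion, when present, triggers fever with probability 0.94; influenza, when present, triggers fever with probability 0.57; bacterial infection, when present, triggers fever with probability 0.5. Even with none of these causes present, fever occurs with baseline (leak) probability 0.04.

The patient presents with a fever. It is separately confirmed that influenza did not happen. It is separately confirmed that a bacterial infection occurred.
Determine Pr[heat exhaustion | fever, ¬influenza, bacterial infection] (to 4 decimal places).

Pr[heat exhaustion | fever, ¬influenza, bacterial infection] ≈ 0.3450

Under noisy-OR, P(fever | causes) = 1 − (1−0.04)·∏(1−qᵢ) over the active causes.
P(fever | ¬influenza, bacterial infection) = 0.52*0.78 + 0.9712*0.22 = 0.405600 + 0.213664 = 0.619264
The heat exhaustion-present share is 0.9712*0.22 = 0.213664.
P(heat exhaustion | fever, ¬influenza, bacterial infection) = 0.213664 / 0.619264 ≈ 0.3450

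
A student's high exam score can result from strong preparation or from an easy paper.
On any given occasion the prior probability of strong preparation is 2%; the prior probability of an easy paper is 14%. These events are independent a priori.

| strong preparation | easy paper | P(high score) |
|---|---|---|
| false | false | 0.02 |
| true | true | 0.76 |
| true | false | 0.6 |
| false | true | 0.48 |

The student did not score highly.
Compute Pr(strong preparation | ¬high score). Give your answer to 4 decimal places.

By total probability over the 4 (strong preparation, easy paper) configurations:
  P(¬high score) = 0.98×0.98×0.86 + 0.52×0.98×0.14 + 0.4×0.02×0.86 + 0.24×0.02×0.14
        = 0.825944 + 0.071344 + 0.006880 + 0.000672 = 0.904840
The terms with strong preparation present sum to 0.007552, so
  P(strong preparation | ¬high score) = 0.007552 / 0.904840 ≈ 0.0083

Pr(strong preparation | ¬high score) ≈ 0.0083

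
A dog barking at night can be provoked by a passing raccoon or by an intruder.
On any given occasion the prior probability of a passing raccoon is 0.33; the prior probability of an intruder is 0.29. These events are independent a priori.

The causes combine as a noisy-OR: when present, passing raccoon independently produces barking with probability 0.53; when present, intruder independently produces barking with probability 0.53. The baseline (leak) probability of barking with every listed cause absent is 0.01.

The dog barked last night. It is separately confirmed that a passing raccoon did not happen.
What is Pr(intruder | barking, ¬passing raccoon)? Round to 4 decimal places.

Pr(intruder | barking, ¬passing raccoon) ≈ 0.9562

Under noisy-OR, P(barking | causes) = 1 − (1−0.01)·∏(1−qᵢ) over the active causes.
Numerator (weight on configurations with intruder): 0.5347×0.29 = 0.155063
Denominator P(barking | ¬passing raccoon): 0.01×0.71 + 0.5347×0.29 = 0.162163
P(intruder | barking, ¬passing raccoon) = 0.155063/0.162163 ≈ 0.9562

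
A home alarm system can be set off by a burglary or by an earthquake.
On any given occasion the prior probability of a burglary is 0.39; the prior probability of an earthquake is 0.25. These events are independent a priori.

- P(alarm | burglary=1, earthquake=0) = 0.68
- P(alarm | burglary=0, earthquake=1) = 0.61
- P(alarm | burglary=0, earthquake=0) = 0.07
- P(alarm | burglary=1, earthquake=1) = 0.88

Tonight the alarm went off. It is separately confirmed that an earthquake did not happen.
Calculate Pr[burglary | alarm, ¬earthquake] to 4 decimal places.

Pr[burglary | alarm, ¬earthquake] ≈ 0.8613

Enumerate both values of burglary and weight by the priors:
  P(alarm | ¬earthquake) = 0.07*0.61 + 0.68*0.39
        = 0.042700 + 0.265200 = 0.307900
Configurations with burglary contribute 0.265200, so
  P(burglary | alarm, ¬earthquake) = 0.265200 / 0.307900 ≈ 0.8613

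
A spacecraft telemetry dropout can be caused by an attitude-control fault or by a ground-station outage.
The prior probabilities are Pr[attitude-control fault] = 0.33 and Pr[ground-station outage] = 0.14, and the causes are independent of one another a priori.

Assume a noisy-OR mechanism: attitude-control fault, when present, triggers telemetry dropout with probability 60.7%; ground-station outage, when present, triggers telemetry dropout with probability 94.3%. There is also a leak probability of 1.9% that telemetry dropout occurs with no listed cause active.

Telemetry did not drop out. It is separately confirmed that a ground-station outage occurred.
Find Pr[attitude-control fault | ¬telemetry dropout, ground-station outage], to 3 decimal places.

Pr[attitude-control fault | ¬telemetry dropout, ground-station outage] ≈ 0.162

Under noisy-OR, P(telemetry dropout | causes) = 1 − (1−0.019)·∏(1−qᵢ) over the active causes.
Numerator (weight on configurations with attitude-control fault): 0.021975×0.33 = 0.007252
Denominator P(¬telemetry dropout | ground-station outage): 0.055917×0.67 + 0.021975×0.33 = 0.044716
P(attitude-control fault | ¬telemetry dropout, ground-station outage) = 0.007252/0.044716 ≈ 0.162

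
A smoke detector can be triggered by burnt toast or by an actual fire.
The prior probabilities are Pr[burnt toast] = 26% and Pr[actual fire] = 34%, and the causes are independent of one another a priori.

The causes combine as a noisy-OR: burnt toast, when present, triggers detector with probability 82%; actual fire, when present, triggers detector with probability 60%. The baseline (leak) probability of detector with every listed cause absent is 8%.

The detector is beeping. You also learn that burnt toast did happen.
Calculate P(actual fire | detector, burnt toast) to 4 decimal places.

P(actual fire | detector, burnt toast) ≈ 0.3657

Under noisy-OR, P(detector | causes) = 1 − (1−0.08)·∏(1−qᵢ) over the active causes.
P(detector | burnt toast) = 0.8344×0.66 + 0.93376×0.34 = 0.550704 + 0.317478 = 0.868182
Of this, 0.317478 comes from 0.93376×0.34 (the actual fire=true cases).
Hence the posterior is 0.317478/0.868182 ≈ 0.3657.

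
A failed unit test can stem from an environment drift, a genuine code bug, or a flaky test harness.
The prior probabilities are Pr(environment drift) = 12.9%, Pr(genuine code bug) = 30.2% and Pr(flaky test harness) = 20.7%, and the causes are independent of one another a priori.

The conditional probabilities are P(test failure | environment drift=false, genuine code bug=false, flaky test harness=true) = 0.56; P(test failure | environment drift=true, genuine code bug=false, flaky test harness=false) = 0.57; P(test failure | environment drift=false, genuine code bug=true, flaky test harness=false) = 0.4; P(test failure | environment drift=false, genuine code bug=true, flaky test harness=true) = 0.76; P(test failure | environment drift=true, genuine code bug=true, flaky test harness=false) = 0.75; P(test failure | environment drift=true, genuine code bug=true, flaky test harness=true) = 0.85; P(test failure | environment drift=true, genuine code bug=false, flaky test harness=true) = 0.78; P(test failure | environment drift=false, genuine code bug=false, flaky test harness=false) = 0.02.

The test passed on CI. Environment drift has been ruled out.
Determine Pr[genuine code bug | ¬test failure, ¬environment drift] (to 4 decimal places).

Pr[genuine code bug | ¬test failure, ¬environment drift] ≈ 0.2075

Weight on genuine code bug=true, given the evidence: 0.143692 + 0.015003 = 0.158695
The normalizing constant is 0.98·0.698·0.793 + 0.44·0.698·0.207 + 0.6·0.302·0.793 + 0.24·0.302·0.207 = 0.764713
P(genuine code bug | ¬test failure, ¬environment drift) = 0.158695/0.764713 ≈ 0.2075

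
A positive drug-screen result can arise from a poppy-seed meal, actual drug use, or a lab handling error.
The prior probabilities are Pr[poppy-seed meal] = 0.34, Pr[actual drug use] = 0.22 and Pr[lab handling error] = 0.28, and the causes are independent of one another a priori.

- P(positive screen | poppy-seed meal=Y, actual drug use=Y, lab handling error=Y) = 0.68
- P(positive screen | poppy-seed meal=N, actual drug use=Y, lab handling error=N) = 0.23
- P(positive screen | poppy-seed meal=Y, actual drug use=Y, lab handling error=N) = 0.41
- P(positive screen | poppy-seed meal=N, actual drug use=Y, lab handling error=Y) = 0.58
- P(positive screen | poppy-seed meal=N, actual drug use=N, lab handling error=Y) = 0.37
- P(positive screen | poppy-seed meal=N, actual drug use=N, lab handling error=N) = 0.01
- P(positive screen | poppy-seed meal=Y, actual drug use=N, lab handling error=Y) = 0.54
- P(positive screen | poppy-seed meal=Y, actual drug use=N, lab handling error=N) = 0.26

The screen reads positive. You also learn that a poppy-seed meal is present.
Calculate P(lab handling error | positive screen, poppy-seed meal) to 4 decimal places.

P(lab handling error | positive screen, poppy-seed meal) ≈ 0.4310

Enumerate the 4 (actual drug use, lab handling error) configurations and weight by the priors:
  P(positive screen | poppy-seed meal) = 0.26×0.78×0.72 + 0.54×0.78×0.28 + 0.41×0.22×0.72 + 0.68×0.22×0.28
        = 0.146016 + 0.117936 + 0.064944 + 0.041888 = 0.370784
The terms with lab handling error present sum to 0.159824, so
  P(lab handling error | positive screen, poppy-seed meal) = 0.159824 / 0.370784 ≈ 0.4310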